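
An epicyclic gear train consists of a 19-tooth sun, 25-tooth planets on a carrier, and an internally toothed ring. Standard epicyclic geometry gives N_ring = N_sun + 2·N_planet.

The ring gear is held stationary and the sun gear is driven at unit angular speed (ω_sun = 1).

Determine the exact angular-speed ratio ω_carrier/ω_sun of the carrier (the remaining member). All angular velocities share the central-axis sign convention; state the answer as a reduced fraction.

N_ring = 19 + 2·25 = 69
19(ω_s−ω_c) = −69(ω_r−ω_c),  ω_r=0, ω_s=1
19(1−ω_c) = −69(0−ω_c)  ⇒  88ω_c = 19  ⇒  ω_c = 19/88
ω_c/ω_s = 19/88

19/88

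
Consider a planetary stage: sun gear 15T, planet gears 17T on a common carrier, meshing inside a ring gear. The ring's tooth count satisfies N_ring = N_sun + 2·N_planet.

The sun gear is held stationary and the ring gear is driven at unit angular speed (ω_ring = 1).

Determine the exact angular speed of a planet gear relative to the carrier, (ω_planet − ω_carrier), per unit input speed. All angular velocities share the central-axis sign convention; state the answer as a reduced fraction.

N_ring = 15 + 2·17 = 49
15(ω_s−ω_c) = −49(ω_r−ω_c),  ω_s=0, ω_r=1
15(0−ω_c) = −49(1−ω_c)  ⇒  64ω_c = 49  ⇒  ω_c = 49/64
sun–planet: 15·(0−49/64) = −17·(ω_p−ω_c)  ⇒  ω_p−ω_c = −(15/17)·(-49/64) = 735/1088

735/1088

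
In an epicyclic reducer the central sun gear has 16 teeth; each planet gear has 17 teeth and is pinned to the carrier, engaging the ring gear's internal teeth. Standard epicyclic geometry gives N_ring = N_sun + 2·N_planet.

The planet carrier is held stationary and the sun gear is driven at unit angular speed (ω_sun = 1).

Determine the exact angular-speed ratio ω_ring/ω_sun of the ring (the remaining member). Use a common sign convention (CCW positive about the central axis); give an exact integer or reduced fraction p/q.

-8/25

N_ring = 16 + 2·17 = 50
16(ω_s−ω_c) = −50(ω_r−ω_c),  ω_c=0, ω_s=1
ω_r = 0 − (16/50)(1−0) = -8/25
ω_r/ω_s = -8/25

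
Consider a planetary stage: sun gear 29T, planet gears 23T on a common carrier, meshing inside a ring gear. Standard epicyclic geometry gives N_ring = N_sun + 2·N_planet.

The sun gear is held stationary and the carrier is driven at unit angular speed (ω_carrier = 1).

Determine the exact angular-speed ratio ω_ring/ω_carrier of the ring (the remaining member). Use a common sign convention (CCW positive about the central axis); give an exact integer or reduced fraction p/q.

N_ring = 29 + 2·23 = 75
29(ω_s−ω_c) = −75(ω_r−ω_c),  ω_s=0, ω_c=1
ω_r = 1 − (29/75)(0−1) = 104/75
ω_r/ω_c = 104/75

104/75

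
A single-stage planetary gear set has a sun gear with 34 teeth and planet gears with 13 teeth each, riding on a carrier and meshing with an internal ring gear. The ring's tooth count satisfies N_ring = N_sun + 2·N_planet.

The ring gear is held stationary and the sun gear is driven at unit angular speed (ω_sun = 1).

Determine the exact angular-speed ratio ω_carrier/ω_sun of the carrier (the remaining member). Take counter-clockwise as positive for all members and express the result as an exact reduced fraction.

17/47

N_ring = 34 + 2·13 = 60
34(ω_s−ω_c) = −60(ω_r−ω_c),  ω_r=0, ω_s=1
34(1−ω_c) = −60(0−ω_c)  ⇒  94ω_c = 34  ⇒  ω_c = 17/47
ω_c/ω_s = 17/47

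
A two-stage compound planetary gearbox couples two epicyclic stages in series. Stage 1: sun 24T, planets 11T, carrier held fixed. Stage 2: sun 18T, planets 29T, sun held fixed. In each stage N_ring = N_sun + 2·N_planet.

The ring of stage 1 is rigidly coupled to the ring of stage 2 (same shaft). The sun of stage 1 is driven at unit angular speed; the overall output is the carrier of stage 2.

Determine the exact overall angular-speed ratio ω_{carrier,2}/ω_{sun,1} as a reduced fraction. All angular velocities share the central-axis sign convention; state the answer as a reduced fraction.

Stage 1: N_ring = 24 + 2·11 = 46
Stage 1: 24(ω_s−ω_c) = −46(ω_r−ω_c),  ω_c=0, ω_s=1
Stage 1: ω_r = 0 − (24/46)(1−0) = -12/23
  ⇒ ω_r¹/ω_s¹ = -12/23
Stage 2: N_ring = 18 + 2·29 = 76
Stage 2: 18(ω_s−ω_c) = −76(ω_r−ω_c),  ω_s=0, ω_r=1
Stage 2: 18(0−ω_c) = −76(1−ω_c)  ⇒  94ω_c = 76  ⇒  ω_c = 38/47
  ⇒ ω_c²/ω_r² = 38/47
Coupling ω_r² = ω_r¹ ⇒ overall = -12/23 × 38/47 = -456/1081

-456/1081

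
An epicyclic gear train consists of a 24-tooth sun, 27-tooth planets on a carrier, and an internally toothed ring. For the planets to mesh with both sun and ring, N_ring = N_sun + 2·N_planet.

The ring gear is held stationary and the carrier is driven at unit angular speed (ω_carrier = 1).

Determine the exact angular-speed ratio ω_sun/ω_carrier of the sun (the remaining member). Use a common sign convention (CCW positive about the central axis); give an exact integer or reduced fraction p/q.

N_ring = 24 + 2·27 = 78
24(ω_s−ω_c) = −78(ω_r−ω_c),  ω_r=0, ω_c=1
ω_s = 1 − (78/24)(0−1) = 17/4
ω_s/ω_c = 17/4

17/4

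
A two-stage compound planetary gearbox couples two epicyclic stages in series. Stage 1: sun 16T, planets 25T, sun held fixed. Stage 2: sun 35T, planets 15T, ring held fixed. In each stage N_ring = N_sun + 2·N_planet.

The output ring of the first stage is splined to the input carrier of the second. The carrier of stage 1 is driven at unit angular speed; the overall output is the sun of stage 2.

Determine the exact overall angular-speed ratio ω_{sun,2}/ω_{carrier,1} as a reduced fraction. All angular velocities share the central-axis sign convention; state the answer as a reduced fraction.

Stage 1: N_ring = 16 + 2·25 = 66
Stage 1: 16(ω_s−ω_c) = −66(ω_r−ω_c),  ω_s=0, ω_c=1
Stage 1: ω_r = 1 − (16/66)(0−1) = 41/33
  ⇒ ω_r¹/ω_c¹ = 41/33
Stage 2: N_ring = 35 + 2·15 = 65
Stage 2: 35(ω_s−ω_c) = −65(ω_r−ω_c),  ω_r=0, ω_c=1
Stage 2: ω_s = 1 − (65/35)(0−1) = 20/7
  ⇒ ω_s²/ω_c² = 20/7
Coupling ω_c² = ω_r¹ ⇒ overall = 41/33 × 20/7 = 820/231

820/231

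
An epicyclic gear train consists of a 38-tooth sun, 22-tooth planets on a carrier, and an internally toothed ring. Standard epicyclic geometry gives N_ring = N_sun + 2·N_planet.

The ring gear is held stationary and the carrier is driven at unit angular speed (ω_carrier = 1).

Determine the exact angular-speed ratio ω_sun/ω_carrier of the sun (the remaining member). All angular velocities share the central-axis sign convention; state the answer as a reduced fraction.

N_ring = 38 + 2·22 = 82
38(ω_s−ω_c) = −82(ω_r−ω_c),  ω_r=0, ω_c=1
ω_s = 1 − (82/38)(0−1) = 60/19
ω_s/ω_c = 60/19

60/19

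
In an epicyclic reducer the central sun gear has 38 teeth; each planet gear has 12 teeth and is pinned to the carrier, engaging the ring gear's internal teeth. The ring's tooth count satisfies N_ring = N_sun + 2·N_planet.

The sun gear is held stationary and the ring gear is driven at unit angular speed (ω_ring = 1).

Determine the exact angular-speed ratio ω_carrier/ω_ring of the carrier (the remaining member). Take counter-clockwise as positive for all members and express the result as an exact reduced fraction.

N_ring = 38 + 2·12 = 62
38(ω_s−ω_c) = −62(ω_r−ω_c),  ω_s=0, ω_r=1
38(0−ω_c) = −62(1−ω_c)  ⇒  100ω_c = 62  ⇒  ω_c = 31/50
ω_c/ω_r = 31/50

31/50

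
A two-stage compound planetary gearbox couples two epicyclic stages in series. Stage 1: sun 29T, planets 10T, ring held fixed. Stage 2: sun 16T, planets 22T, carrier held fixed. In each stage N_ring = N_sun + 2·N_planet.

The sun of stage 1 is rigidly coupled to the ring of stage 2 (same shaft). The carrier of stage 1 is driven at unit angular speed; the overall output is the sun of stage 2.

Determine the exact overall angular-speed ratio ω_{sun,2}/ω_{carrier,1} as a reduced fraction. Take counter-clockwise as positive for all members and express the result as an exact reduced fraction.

Stage 1: N_ring = 29 + 2·10 = 49
Stage 1: 29(ω_s−ω_c) = −49(ω_r−ω_c),  ω_r=0, ω_c=1
Stage 1: ω_s = 1 − (49/29)(0−1) = 78/29
  ⇒ ω_s¹/ω_c¹ = 78/29
Stage 2: N_ring = 16 + 2·22 = 60
Stage 2: 16(ω_s−ω_c) = −60(ω_r−ω_c),  ω_c=0, ω_r=1
Stage 2: ω_s = 0 − (60/16)(1−0) = -15/4
  ⇒ ω_s²/ω_r² = -15/4
Coupling ω_r² = ω_s¹ ⇒ overall = 78/29 × -15/4 = -585/58

-585/58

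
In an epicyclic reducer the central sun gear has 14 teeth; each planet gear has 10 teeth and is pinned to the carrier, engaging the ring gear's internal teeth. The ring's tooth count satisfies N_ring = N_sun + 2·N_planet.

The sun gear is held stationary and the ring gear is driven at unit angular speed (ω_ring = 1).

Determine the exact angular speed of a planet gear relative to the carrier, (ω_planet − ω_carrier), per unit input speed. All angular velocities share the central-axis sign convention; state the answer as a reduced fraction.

N_ring = 14 + 2·10 = 34
14(ω_s−ω_c) = −34(ω_r−ω_c),  ω_s=0, ω_r=1
14(0−ω_c) = −34(1−ω_c)  ⇒  48ω_c = 34  ⇒  ω_c = 17/24
sun–planet: 14·(0−17/24) = −10·(ω_p−ω_c)  ⇒  ω_p−ω_c = −(14/10)·(-17/24) = 119/120

119/120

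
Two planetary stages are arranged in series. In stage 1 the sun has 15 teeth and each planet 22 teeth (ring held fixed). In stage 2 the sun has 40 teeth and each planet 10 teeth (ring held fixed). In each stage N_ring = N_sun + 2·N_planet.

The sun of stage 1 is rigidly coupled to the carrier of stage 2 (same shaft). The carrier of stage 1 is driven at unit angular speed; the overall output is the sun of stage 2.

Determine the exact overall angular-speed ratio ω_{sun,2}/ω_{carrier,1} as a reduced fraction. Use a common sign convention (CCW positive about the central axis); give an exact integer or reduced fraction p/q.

Stage 1: N_ring = 15 + 2·22 = 59
Stage 1: 15(ω_s−ω_c) = −59(ω_r−ω_c),  ω_r=0, ω_c=1
Stage 1: ω_s = 1 − (59/15)(0−1) = 74/15
  ⇒ ω_s¹/ω_c¹ = 74/15
Stage 2: N_ring = 40 + 2·10 = 60
Stage 2: 40(ω_s−ω_c) = −60(ω_r−ω_c),  ω_r=0, ω_c=1
Stage 2: ω_s = 1 − (60/40)(0−1) = 5/2
  ⇒ ω_s²/ω_c² = 5/2
Coupling ω_c² = ω_s¹ ⇒ overall = 74/15 × 5/2 = 37/3

37/3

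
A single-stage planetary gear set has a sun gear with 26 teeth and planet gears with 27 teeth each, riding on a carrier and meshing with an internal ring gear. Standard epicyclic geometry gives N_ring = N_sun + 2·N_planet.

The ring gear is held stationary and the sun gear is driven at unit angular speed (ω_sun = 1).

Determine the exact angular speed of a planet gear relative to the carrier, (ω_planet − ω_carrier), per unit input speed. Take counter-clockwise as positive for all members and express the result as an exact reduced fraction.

-1040/1431

N_ring = 26 + 2·27 = 80
26(ω_s−ω_c) = −80(ω_r−ω_c),  ω_r=0, ω_s=1
26(1−ω_c) = −80(0−ω_c)  ⇒  106ω_c = 26  ⇒  ω_c = 13/53
sun–planet: 26·(1−13/53) = −27·(ω_p−ω_c)  ⇒  ω_p−ω_c = −(26/27)·(40/53) = -1040/1431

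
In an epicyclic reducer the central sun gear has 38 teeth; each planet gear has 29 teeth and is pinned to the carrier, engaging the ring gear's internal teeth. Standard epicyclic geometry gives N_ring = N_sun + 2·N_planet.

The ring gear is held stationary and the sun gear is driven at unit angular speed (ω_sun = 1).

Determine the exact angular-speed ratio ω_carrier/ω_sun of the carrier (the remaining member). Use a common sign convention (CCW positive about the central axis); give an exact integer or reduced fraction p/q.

19/67

N_ring = 38 + 2·29 = 96
38(ω_s−ω_c) = −96(ω_r−ω_c),  ω_r=0, ω_s=1
38(1−ω_c) = −96(0−ω_c)  ⇒  134ω_c = 38  ⇒  ω_c = 19/67
ω_c/ω_s = 19/67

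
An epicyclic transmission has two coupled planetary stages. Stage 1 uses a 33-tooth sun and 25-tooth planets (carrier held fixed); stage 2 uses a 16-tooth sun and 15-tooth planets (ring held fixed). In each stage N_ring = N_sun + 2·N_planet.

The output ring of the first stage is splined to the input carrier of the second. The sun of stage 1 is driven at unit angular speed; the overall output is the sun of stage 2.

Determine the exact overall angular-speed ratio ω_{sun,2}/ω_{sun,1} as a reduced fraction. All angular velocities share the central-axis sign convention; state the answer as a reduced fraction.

-1023/664

Stage 1: N_ring = 33 + 2·25 = 83
Stage 1: 33(ω_s−ω_c) = −83(ω_r−ω_c),  ω_c=0, ω_s=1
Stage 1: ω_r = 0 − (33/83)(1−0) = -33/83
  ⇒ ω_r¹/ω_s¹ = -33/83
Stage 2: N_ring = 16 + 2·15 = 46
Stage 2: 16(ω_s−ω_c) = −46(ω_r−ω_c),  ω_r=0, ω_c=1
Stage 2: ω_s = 1 − (46/16)(0−1) = 31/8
  ⇒ ω_s²/ω_c² = 31/8
Coupling ω_c² = ω_r¹ ⇒ overall = -33/83 × 31/8 = -1023/664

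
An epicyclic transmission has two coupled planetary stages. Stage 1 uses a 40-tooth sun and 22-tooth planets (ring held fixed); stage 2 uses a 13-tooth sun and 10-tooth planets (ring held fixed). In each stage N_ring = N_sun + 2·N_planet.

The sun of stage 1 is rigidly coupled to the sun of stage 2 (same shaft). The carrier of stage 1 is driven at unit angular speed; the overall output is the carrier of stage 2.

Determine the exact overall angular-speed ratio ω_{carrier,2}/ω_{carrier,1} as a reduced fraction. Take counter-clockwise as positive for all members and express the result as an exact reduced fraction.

Stage 1: N_ring = 40 + 2·22 = 84
Stage 1: 40(ω_s−ω_c) = −84(ω_r−ω_c),  ω_r=0, ω_c=1
Stage 1: ω_s = 1 − (84/40)(0−1) = 31/10
  ⇒ ω_s¹/ω_c¹ = 31/10
Stage 2: N_ring = 13 + 2·10 = 33
Stage 2: 13(ω_s−ω_c) = −33(ω_r−ω_c),  ω_r=0, ω_s=1
Stage 2: 13(1−ω_c) = −33(0−ω_c)  ⇒  46ω_c = 13  ⇒  ω_c = 13/46
  ⇒ ω_c²/ω_s² = 13/46
Coupling ω_s² = ω_s¹ ⇒ overall = 31/10 × 13/46 = 403/460

403/460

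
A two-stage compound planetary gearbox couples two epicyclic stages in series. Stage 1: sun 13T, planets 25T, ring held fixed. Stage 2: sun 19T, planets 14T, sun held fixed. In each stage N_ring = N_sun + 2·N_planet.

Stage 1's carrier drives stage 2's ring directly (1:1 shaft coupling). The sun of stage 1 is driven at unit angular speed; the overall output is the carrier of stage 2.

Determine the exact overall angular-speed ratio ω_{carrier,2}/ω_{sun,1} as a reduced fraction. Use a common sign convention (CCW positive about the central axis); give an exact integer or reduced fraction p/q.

Stage 1: N_ring = 13 + 2·25 = 63
Stage 1: 13(ω_s−ω_c) = −63(ω_r−ω_c),  ω_r=0, ω_s=1
Stage 1: 13(1−ω_c) = −63(0−ω_c)  ⇒  76ω_c = 13  ⇒  ω_c = 13/76
  ⇒ ω_c¹/ω_s¹ = 13/76
Stage 2: N_ring = 19 + 2·14 = 47
Stage 2: 19(ω_s−ω_c) = −47(ω_r−ω_c),  ω_s=0, ω_r=1
Stage 2: 19(0−ω_c) = −47(1−ω_c)  ⇒  66ω_c = 47  ⇒  ω_c = 47/66
  ⇒ ω_c²/ω_r² = 47/66
Coupling ω_r² = ω_c¹ ⇒ overall = 13/76 × 47/66 = 611/5016

611/5016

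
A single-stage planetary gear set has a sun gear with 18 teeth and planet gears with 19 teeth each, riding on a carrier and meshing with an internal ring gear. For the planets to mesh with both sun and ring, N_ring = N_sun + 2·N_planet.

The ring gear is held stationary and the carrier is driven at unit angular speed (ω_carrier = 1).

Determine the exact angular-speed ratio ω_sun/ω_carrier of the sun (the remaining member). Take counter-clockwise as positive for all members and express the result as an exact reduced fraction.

N_ring = 18 + 2·19 = 56
18(ω_s−ω_c) = −56(ω_r−ω_c),  ω_r=0, ω_c=1
ω_s = 1 − (56/18)(0−1) = 37/9
ω_s/ω_c = 37/9

37/9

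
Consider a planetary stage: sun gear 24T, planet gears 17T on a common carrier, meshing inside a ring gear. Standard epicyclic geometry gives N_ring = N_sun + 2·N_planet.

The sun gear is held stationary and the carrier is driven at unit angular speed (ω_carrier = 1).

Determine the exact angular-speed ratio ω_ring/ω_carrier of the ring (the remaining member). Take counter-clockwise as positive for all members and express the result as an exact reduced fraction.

N_ring = 24 + 2·17 = 58
24(ω_s−ω_c) = −58(ω_r−ω_c),  ω_s=0, ω_c=1
ω_r = 1 − (24/58)(0−1) = 41/29
ω_r/ω_c = 41/29

41/29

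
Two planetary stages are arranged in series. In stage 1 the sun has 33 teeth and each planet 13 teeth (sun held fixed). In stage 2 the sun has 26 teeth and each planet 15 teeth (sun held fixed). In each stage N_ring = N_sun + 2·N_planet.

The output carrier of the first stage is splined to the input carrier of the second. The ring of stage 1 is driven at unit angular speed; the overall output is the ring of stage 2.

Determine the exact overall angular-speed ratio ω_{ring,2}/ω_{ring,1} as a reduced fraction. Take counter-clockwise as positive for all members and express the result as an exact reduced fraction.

Stage 1: N_ring = 33 + 2·13 = 59
Stage 1: 33(ω_s−ω_c) = −59(ω_r−ω_c),  ω_s=0, ω_r=1
Stage 1: 33(0−ω_c) = −59(1−ω_c)  ⇒  92ω_c = 59  ⇒  ω_c = 59/92
  ⇒ ω_c¹/ω_r¹ = 59/92
Stage 2: N_ring = 26 + 2·15 = 56
Stage 2: 26(ω_s−ω_c) = −56(ω_r−ω_c),  ω_s=0, ω_c=1
Stage 2: ω_r = 1 − (26/56)(0−1) = 41/28
  ⇒ ω_r²/ω_c² = 41/28
Coupling ω_c² = ω_c¹ ⇒ overall = 59/92 × 41/28 = 2419/2576

2419/2576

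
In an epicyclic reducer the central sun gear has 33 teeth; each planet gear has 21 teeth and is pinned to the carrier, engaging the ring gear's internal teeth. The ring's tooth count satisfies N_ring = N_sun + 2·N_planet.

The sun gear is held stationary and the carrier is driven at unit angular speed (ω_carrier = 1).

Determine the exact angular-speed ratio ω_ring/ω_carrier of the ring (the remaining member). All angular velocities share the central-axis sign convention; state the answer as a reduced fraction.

36/25

N_ring = 33 + 2·21 = 75
33(ω_s−ω_c) = −75(ω_r−ω_c),  ω_s=0, ω_c=1
ω_r = 1 − (33/75)(0−1) = 36/25
ω_r/ω_c = 36/25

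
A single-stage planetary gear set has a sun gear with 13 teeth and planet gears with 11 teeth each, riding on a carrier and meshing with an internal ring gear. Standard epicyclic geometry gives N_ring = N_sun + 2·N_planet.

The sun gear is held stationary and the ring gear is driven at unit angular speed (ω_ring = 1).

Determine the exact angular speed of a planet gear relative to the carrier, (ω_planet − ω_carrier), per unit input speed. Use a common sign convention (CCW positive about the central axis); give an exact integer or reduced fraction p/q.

455/528

N_ring = 13 + 2·11 = 35
13(ω_s−ω_c) = −35(ω_r−ω_c),  ω_s=0, ω_r=1
13(0−ω_c) = −35(1−ω_c)  ⇒  48ω_c = 35  ⇒  ω_c = 35/48
sun–planet: 13·(0−35/48) = −11·(ω_p−ω_c)  ⇒  ω_p−ω_c = −(13/11)·(-35/48) = 455/528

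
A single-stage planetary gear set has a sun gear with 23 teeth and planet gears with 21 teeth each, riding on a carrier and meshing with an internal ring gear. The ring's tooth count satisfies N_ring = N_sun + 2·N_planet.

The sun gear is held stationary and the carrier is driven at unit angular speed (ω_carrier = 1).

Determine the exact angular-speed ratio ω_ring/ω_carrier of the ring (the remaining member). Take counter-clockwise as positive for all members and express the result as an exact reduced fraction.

N_ring = 23 + 2·21 = 65
23(ω_s−ω_c) = −65(ω_r−ω_c),  ω_s=0, ω_c=1
ω_r = 1 − (23/65)(0−1) = 88/65
ω_r/ω_c = 88/65

88/65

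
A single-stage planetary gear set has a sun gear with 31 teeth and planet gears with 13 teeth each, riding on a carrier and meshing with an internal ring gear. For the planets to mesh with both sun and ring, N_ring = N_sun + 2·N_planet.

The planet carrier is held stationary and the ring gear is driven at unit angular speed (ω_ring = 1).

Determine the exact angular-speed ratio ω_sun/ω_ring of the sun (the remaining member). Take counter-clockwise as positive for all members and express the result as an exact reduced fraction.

N_ring = 31 + 2·13 = 57
31(ω_s−ω_c) = −57(ω_r−ω_c),  ω_c=0, ω_r=1
ω_s = 0 − (57/31)(1−0) = -57/31
ω_s/ω_r = -57/31

-57/31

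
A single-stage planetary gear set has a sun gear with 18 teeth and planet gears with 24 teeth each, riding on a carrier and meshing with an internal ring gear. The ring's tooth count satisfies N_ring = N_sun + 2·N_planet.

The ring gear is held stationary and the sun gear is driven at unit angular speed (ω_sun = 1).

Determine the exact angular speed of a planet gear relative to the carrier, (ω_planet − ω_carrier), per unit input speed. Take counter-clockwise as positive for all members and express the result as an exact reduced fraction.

-33/56

N_ring = 18 + 2·24 = 66
18(ω_s−ω_c) = −66(ω_r−ω_c),  ω_r=0, ω_s=1
18(1−ω_c) = −66(0−ω_c)  ⇒  84ω_c = 18  ⇒  ω_c = 3/14
sun–planet: 18·(1−3/14) = −24·(ω_p−ω_c)  ⇒  ω_p−ω_c = −(18/24)·(11/14) = -33/56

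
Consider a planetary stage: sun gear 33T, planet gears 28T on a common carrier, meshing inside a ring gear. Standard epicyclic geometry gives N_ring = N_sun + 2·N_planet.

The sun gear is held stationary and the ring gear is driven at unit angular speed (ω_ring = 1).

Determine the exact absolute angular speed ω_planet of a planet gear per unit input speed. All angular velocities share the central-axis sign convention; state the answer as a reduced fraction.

89/56

N_ring = 33 + 2·28 = 89
33(ω_s−ω_c) = −89(ω_r−ω_c),  ω_s=0, ω_r=1
33(0−ω_c) = −89(1−ω_c)  ⇒  122ω_c = 89  ⇒  ω_c = 89/122
sun–planet: 33·(0−89/122) = −28·(ω_p−ω_c)  ⇒  ω_p−ω_c = −(33/28)·(-89/122) = 2937/3416
ω_p = 89/122 + 2937/3416 = 89/56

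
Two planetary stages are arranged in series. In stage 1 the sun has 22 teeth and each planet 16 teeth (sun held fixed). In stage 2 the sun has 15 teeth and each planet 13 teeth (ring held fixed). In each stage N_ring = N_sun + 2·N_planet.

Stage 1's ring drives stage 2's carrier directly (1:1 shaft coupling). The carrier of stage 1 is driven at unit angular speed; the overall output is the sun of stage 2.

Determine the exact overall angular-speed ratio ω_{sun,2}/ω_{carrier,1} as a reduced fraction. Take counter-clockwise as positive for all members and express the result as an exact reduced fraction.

2128/405

Stage 1: N_ring = 22 + 2·16 = 54
Stage 1: 22(ω_s−ω_c) = −54(ω_r−ω_c),  ω_s=0, ω_c=1
Stage 1: ω_r = 1 − (22/54)(0−1) = 38/27
  ⇒ ω_r¹/ω_c¹ = 38/27
Stage 2: N_ring = 15 + 2·13 = 41
Stage 2: 15(ω_s−ω_c) = −41(ω_r−ω_c),  ω_r=0, ω_c=1
Stage 2: ω_s = 1 − (41/15)(0−1) = 56/15
  ⇒ ω_s²/ω_c² = 56/15
Coupling ω_c² = ω_r¹ ⇒ overall = 38/27 × 56/15 = 2128/405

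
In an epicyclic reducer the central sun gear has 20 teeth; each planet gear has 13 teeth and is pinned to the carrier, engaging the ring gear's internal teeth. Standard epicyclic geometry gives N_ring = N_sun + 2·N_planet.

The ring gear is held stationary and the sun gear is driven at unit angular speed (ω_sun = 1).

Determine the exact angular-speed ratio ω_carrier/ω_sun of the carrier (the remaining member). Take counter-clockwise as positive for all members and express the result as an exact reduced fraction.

N_ring = 20 + 2·13 = 46
20(ω_s−ω_c) = −46(ω_r−ω_c),  ω_r=0, ω_s=1
20(1−ω_c) = −46(0−ω_c)  ⇒  66ω_c = 20  ⇒  ω_c = 10/33
ω_c/ω_s = 10/33

10/33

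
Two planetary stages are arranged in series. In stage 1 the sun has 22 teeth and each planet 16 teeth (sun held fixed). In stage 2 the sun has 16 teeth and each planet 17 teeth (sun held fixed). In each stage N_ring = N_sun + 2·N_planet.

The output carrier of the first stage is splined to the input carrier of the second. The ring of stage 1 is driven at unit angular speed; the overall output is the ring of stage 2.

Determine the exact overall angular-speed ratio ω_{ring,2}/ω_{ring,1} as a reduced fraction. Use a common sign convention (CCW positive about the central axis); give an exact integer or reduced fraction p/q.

Stage 1: N_ring = 22 + 2·16 = 54
Stage 1: 22(ω_s−ω_c) = −54(ω_r−ω_c),  ω_s=0, ω_r=1
Stage 1: 22(0−ω_c) = −54(1−ω_c)  ⇒  76ω_c = 54  ⇒  ω_c = 27/38
  ⇒ ω_c¹/ω_r¹ = 27/38
Stage 2: N_ring = 16 + 2·17 = 50
Stage 2: 16(ω_s−ω_c) = −50(ω_r−ω_c),  ω_s=0, ω_c=1
Stage 2: ω_r = 1 − (16/50)(0−1) = 33/25
  ⇒ ω_r²/ω_c² = 33/25
Coupling ω_c² = ω_c¹ ⇒ overall = 27/38 × 33/25 = 891/950

891/950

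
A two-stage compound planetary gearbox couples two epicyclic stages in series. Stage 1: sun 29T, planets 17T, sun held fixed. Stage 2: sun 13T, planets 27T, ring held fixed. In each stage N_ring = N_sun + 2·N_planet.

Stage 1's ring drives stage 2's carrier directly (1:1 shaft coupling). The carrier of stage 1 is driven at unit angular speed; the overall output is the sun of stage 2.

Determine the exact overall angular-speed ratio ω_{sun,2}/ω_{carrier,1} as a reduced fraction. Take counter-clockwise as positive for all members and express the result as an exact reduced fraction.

7360/819

Stage 1: N_ring = 29 + 2·17 = 63
Stage 1: 29(ω_s−ω_c) = −63(ω_r−ω_c),  ω_s=0, ω_c=1
Stage 1: ω_r = 1 − (29/63)(0−1) = 92/63
  ⇒ ω_r¹/ω_c¹ = 92/63
Stage 2: N_ring = 13 + 2·27 = 67
Stage 2: 13(ω_s−ω_c) = −67(ω_r−ω_c),  ω_r=0, ω_c=1
Stage 2: ω_s = 1 − (67/13)(0−1) = 80/13
  ⇒ ω_s²/ω_c² = 80/13
Coupling ω_c² = ω_r¹ ⇒ overall = 92/63 × 80/13 = 7360/819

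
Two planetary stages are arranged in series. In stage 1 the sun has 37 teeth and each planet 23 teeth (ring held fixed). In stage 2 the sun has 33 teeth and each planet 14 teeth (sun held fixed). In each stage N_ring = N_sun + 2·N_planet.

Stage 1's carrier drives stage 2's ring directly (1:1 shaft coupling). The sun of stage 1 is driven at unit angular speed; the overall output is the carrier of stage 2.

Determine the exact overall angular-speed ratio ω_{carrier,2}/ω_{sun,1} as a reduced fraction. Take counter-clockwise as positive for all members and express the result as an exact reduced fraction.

2257/11280

Stage 1: N_ring = 37 + 2·23 = 83
Stage 1: 37(ω_s−ω_c) = −83(ω_r−ω_c),  ω_r=0, ω_s=1
Stage 1: 37(1−ω_c) = −83(0−ω_c)  ⇒  120ω_c = 37  ⇒  ω_c = 37/120
  ⇒ ω_c¹/ω_s¹ = 37/120
Stage 2: N_ring = 33 + 2·14 = 61
Stage 2: 33(ω_s−ω_c) = −61(ω_r−ω_c),  ω_s=0, ω_r=1
Stage 2: 33(0−ω_c) = −61(1−ω_c)  ⇒  94ω_c = 61  ⇒  ω_c = 61/94
  ⇒ ω_c²/ω_r² = 61/94
Coupling ω_r² = ω_c¹ ⇒ overall = 37/120 × 61/94 = 2257/11280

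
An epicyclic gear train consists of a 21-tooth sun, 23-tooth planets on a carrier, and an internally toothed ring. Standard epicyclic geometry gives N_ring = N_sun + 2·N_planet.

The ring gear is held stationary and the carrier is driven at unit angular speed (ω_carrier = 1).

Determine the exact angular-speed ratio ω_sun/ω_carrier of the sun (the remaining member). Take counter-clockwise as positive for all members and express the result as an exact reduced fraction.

88/21

N_ring = 21 + 2·23 = 67
21(ω_s−ω_c) = −67(ω_r−ω_c),  ω_r=0, ω_c=1
ω_s = 1 − (67/21)(0−1) = 88/21
ω_s/ω_c = 88/21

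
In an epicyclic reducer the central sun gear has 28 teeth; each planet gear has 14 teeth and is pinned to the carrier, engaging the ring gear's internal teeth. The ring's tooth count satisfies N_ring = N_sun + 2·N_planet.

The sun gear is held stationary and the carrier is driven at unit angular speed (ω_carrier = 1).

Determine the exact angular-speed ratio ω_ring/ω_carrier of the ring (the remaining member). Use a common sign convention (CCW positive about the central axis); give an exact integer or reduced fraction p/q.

3/2

N_ring = 28 + 2·14 = 56
28(ω_s−ω_c) = −56(ω_r−ω_c),  ω_s=0, ω_c=1
ω_r = 1 − (28/56)(0−1) = 3/2
ω_r/ω_c = 3/2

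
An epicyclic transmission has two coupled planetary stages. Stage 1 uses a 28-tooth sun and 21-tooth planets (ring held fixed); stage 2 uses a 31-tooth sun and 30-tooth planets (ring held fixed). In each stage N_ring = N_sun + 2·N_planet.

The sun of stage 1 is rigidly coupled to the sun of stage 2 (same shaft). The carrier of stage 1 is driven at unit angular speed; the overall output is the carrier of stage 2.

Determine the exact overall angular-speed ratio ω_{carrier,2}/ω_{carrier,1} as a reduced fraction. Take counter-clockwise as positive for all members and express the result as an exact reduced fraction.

Stage 1: N_ring = 28 + 2·21 = 70
Stage 1: 28(ω_s−ω_c) = −70(ω_r−ω_c),  ω_r=0, ω_c=1
Stage 1: ω_s = 1 − (70/28)(0−1) = 7/2
  ⇒ ω_s¹/ω_c¹ = 7/2
Stage 2: N_ring = 31 + 2·30 = 91
Stage 2: 31(ω_s−ω_c) = −91(ω_r−ω_c),  ω_r=0, ω_s=1
Stage 2: 31(1−ω_c) = −91(0−ω_c)  ⇒  122ω_c = 31  ⇒  ω_c = 31/122
  ⇒ ω_c²/ω_s² = 31/122
Coupling ω_s² = ω_s¹ ⇒ overall = 7/2 × 31/122 = 217/244

217/244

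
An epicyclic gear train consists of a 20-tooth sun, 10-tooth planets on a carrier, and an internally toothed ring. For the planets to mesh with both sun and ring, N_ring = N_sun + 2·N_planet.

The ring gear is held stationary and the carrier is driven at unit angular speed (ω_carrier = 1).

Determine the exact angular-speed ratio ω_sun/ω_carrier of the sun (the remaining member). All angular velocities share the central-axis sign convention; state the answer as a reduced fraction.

N_ring = 20 + 2·10 = 40
20(ω_s−ω_c) = −40(ω_r−ω_c),  ω_r=0, ω_c=1
ω_s = 1 − (40/20)(0−1) = 3
ω_s/ω_c = 3

3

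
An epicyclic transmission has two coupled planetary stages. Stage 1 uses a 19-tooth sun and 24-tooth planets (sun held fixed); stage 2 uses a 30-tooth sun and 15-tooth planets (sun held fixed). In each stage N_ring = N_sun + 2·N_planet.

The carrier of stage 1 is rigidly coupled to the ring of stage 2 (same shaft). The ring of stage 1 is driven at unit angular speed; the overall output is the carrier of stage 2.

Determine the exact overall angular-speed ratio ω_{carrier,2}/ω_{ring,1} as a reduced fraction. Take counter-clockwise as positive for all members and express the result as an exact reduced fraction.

67/129

Stage 1: N_ring = 19 + 2·24 = 67
Stage 1: 19(ω_s−ω_c) = −67(ω_r−ω_c),  ω_s=0, ω_r=1
Stage 1: 19(0−ω_c) = −67(1−ω_c)  ⇒  86ω_c = 67  ⇒  ω_c = 67/86
  ⇒ ω_c¹/ω_r¹ = 67/86
Stage 2: N_ring = 30 + 2·15 = 60
Stage 2: 30(ω_s−ω_c) = −60(ω_r−ω_c),  ω_s=0, ω_r=1
Stage 2: 30(0−ω_c) = −60(1−ω_c)  ⇒  90ω_c = 60  ⇒  ω_c = 2/3
  ⇒ ω_c²/ω_r² = 2/3
Coupling ω_r² = ω_c¹ ⇒ overall = 67/86 × 2/3 = 67/129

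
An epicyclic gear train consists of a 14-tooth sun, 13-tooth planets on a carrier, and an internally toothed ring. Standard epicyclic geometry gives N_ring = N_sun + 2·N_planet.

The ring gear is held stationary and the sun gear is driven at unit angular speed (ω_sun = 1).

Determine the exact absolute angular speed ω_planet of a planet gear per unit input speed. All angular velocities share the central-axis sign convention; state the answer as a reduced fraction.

-7/13

N_ring = 14 + 2·13 = 40
14(ω_s−ω_c) = −40(ω_r−ω_c),  ω_r=0, ω_s=1
14(1−ω_c) = −40(0−ω_c)  ⇒  54ω_c = 14  ⇒  ω_c = 7/27
sun–planet: 14·(1−7/27) = −13·(ω_p−ω_c)  ⇒  ω_p−ω_c = −(14/13)·(20/27) = -280/351
ω_p = 7/27 − 280/351 = -7/13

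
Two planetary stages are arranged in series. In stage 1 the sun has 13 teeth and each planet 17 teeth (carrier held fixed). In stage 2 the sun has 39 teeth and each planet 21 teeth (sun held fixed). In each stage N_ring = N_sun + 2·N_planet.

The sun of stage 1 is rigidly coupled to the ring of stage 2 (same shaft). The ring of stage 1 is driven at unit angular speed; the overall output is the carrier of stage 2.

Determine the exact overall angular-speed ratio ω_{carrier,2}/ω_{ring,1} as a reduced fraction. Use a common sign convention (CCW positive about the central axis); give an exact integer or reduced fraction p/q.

-1269/520

Stage 1: N_ring = 13 + 2·17 = 47
Stage 1: 13(ω_s−ω_c) = −47(ω_r−ω_c),  ω_c=0, ω_r=1
Stage 1: ω_s = 0 − (47/13)(1−0) = -47/13
  ⇒ ω_s¹/ω_r¹ = -47/13
Stage 2: N_ring = 39 + 2·21 = 81
Stage 2: 39(ω_s−ω_c) = −81(ω_r−ω_c),  ω_s=0, ω_r=1
Stage 2: 39(0−ω_c) = −81(1−ω_c)  ⇒  120ω_c = 81  ⇒  ω_c = 27/40
  ⇒ ω_c²/ω_r² = 27/40
Coupling ω_r² = ω_s¹ ⇒ overall = -47/13 × 27/40 = -1269/520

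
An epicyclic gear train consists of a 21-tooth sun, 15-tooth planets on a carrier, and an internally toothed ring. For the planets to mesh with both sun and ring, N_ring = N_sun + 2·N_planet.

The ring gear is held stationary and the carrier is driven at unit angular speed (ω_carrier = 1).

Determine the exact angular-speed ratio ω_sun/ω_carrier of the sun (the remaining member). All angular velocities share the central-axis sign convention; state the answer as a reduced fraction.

N_ring = 21 + 2·15 = 51
21(ω_s−ω_c) = −51(ω_r−ω_c),  ω_r=0, ω_c=1
ω_s = 1 − (51/21)(0−1) = 24/7
ω_s/ω_c = 24/7

24/7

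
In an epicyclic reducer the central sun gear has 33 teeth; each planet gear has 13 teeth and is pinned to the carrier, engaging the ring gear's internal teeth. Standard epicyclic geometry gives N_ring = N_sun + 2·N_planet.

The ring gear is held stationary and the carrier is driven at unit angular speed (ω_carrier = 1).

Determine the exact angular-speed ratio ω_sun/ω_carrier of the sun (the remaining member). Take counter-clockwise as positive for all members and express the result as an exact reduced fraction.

92/33

N_ring = 33 + 2·13 = 59
33(ω_s−ω_c) = −59(ω_r−ω_c),  ω_r=0, ω_c=1
ω_s = 1 − (59/33)(0−1) = 92/33
ω_s/ω_c = 92/33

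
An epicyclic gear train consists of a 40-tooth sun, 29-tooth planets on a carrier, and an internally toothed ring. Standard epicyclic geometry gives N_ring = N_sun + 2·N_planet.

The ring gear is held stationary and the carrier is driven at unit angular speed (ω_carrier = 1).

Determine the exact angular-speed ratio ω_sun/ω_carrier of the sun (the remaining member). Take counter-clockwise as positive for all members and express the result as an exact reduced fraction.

N_ring = 40 + 2·29 = 98
40(ω_s−ω_c) = −98(ω_r−ω_c),  ω_r=0, ω_c=1
ω_s = 1 − (98/40)(0−1) = 69/20
ω_s/ω_c = 69/20

69/20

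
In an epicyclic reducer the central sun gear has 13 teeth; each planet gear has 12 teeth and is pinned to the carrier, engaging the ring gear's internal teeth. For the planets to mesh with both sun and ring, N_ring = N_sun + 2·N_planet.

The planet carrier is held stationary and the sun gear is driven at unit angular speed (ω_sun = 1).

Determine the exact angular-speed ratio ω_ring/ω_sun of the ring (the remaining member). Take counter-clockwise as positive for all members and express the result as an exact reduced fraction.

-13/37

N_ring = 13 + 2·12 = 37
13(ω_s−ω_c) = −37(ω_r−ω_c),  ω_c=0, ω_s=1
ω_r = 0 − (13/37)(1−0) = -13/37
ω_r/ω_s = -13/37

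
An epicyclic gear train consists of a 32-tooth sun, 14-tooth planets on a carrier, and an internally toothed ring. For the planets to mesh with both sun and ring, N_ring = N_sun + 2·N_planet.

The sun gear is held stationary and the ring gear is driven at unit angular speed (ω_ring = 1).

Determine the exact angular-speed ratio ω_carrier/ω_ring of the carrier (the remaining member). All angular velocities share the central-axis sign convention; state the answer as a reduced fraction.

N_ring = 32 + 2·14 = 60
32(ω_s−ω_c) = −60(ω_r−ω_c),  ω_s=0, ω_r=1
32(0−ω_c) = −60(1−ω_c)  ⇒  92ω_c = 60  ⇒  ω_c = 15/23
ω_c/ω_r = 15/23

15/23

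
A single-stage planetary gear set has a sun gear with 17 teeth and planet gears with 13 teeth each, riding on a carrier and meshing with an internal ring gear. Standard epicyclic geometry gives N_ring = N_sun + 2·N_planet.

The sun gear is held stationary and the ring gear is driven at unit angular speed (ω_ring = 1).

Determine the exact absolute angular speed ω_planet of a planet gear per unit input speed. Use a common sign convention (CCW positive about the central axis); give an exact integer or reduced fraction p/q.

N_ring = 17 + 2·13 = 43
17(ω_s−ω_c) = −43(ω_r−ω_c),  ω_s=0, ω_r=1
17(0−ω_c) = −43(1−ω_c)  ⇒  60ω_c = 43  ⇒  ω_c = 43/60
sun–planet: 17·(0−43/60) = −13·(ω_p−ω_c)  ⇒  ω_p−ω_c = −(17/13)·(-43/60) = 731/780
ω_p = 43/60 + 731/780 = 43/26

43/26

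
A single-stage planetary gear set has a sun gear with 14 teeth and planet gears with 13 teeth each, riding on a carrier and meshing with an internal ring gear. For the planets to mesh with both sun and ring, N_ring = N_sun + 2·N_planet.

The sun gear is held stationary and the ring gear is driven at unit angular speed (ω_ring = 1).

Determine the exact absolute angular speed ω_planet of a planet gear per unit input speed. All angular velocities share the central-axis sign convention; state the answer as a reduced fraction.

20/13

N_ring = 14 + 2·13 = 40
14(ω_s−ω_c) = −40(ω_r−ω_c),  ω_s=0, ω_r=1
14(0−ω_c) = −40(1−ω_c)  ⇒  54ω_c = 40  ⇒  ω_c = 20/27
sun–planet: 14·(0−20/27) = −13·(ω_p−ω_c)  ⇒  ω_p−ω_c = −(14/13)·(-20/27) = 280/351
ω_p = 20/27 + 280/351 = 20/13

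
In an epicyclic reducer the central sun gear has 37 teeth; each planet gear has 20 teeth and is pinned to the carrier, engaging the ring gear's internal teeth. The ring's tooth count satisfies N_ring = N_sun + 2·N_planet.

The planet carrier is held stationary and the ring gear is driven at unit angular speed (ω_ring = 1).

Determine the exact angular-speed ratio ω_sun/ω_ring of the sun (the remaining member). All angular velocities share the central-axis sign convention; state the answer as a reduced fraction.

-77/37

N_ring = 37 + 2·20 = 77
37(ω_s−ω_c) = −77(ω_r−ω_c),  ω_c=0, ω_r=1
ω_s = 0 − (77/37)(1−0) = -77/37
ω_s/ω_r = -77/37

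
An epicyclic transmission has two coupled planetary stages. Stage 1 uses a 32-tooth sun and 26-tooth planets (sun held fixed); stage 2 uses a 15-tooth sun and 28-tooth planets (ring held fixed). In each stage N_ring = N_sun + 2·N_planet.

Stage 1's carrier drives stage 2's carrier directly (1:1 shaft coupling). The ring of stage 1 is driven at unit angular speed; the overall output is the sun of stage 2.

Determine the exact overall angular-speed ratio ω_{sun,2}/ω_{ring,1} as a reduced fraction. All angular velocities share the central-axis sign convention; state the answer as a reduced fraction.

602/145

Stage 1: N_ring = 32 + 2·26 = 84
Stage 1: 32(ω_s−ω_c) = −84(ω_r−ω_c),  ω_s=0, ω_r=1
Stage 1: 32(0−ω_c) = −84(1−ω_c)  ⇒  116ω_c = 84  ⇒  ω_c = 21/29
  ⇒ ω_c¹/ω_r¹ = 21/29
Stage 2: N_ring = 15 + 2·28 = 71
Stage 2: 15(ω_s−ω_c) = −71(ω_r−ω_c),  ω_r=0, ω_c=1
Stage 2: ω_s = 1 − (71/15)(0−1) = 86/15
  ⇒ ω_s²/ω_c² = 86/15
Coupling ω_c² = ω_c¹ ⇒ overall = 21/29 × 86/15 = 602/145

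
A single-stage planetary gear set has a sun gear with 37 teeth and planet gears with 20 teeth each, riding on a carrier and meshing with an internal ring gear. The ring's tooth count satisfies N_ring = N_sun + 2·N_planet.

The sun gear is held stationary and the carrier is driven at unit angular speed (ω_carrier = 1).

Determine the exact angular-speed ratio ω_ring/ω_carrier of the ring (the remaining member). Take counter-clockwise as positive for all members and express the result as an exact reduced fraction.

114/77

N_ring = 37 + 2·20 = 77
37(ω_s−ω_c) = −77(ω_r−ω_c),  ω_s=0, ω_c=1
ω_r = 1 − (37/77)(0−1) = 114/77
ω_r/ω_c = 114/77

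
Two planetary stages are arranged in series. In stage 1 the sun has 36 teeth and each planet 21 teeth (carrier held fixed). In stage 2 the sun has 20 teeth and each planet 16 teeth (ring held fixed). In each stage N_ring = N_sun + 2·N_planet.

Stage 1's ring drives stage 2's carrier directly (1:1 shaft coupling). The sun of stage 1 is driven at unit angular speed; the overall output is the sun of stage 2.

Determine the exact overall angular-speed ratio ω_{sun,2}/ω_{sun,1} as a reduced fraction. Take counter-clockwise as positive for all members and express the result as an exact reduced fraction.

Stage 1: N_ring = 36 + 2·21 = 78
Stage 1: 36(ω_s−ω_c) = −78(ω_r−ω_c),  ω_c=0, ω_s=1
Stage 1: ω_r = 0 − (36/78)(1−0) = -6/13
  ⇒ ω_r¹/ω_s¹ = -6/13
Stage 2: N_ring = 20 + 2·16 = 52
Stage 2: 20(ω_s−ω_c) = −52(ω_r−ω_c),  ω_r=0, ω_c=1
Stage 2: ω_s = 1 − (52/20)(0−1) = 18/5
  ⇒ ω_s²/ω_c² = 18/5
Coupling ω_c² = ω_r¹ ⇒ overall = -6/13 × 18/5 = -108/65

-108/65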